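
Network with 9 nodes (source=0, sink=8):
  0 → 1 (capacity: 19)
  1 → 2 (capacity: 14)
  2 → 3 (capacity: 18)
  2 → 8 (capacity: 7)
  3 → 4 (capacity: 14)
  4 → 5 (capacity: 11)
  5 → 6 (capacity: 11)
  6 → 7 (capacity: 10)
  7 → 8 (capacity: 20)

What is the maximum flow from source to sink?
Maximum flow = 14

Max flow: 14

Flow assignment:
  0 → 1: 14/19
  1 → 2: 14/14
  2 → 3: 7/18
  2 → 8: 7/7
  3 → 4: 7/14
  4 → 5: 7/11
  5 → 6: 7/11
  6 → 7: 7/10
  7 → 8: 7/20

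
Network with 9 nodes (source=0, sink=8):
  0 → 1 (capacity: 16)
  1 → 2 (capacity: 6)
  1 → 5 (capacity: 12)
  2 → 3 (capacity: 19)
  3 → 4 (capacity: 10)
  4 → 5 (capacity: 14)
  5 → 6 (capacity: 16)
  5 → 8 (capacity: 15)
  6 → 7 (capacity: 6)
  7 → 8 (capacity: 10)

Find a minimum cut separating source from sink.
Min cut value = 16, edges: (0,1)

Min cut value: 16
Partition: S = [0], T = [1, 2, 3, 4, 5, 6, 7, 8]
Cut edges: (0,1)

By max-flow min-cut theorem, max flow = min cut = 16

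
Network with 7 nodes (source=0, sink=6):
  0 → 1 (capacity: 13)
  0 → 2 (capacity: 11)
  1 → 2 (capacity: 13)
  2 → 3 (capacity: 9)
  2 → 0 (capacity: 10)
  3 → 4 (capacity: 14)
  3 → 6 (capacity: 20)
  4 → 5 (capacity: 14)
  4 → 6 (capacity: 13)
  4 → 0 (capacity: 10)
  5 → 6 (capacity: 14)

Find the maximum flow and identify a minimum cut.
Max flow = 9, Min cut edges: (2,3)

Maximum flow: 9
Minimum cut: (2,3)
Partition: S = [0, 1, 2], T = [3, 4, 5, 6]

Max-flow min-cut theorem verified: both equal 9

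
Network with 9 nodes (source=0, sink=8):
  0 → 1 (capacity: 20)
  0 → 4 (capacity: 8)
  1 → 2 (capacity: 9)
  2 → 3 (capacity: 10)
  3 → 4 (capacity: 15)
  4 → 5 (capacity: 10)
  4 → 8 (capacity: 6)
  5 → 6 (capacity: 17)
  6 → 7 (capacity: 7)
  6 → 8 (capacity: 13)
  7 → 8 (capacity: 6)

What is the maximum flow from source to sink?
Maximum flow = 16

Max flow: 16

Flow assignment:
  0 → 1: 9/20
  0 → 4: 7/8
  1 → 2: 9/9
  2 → 3: 9/10
  3 → 4: 9/15
  4 → 5: 10/10
  4 → 8: 6/6
  5 → 6: 10/17
  6 → 8: 10/13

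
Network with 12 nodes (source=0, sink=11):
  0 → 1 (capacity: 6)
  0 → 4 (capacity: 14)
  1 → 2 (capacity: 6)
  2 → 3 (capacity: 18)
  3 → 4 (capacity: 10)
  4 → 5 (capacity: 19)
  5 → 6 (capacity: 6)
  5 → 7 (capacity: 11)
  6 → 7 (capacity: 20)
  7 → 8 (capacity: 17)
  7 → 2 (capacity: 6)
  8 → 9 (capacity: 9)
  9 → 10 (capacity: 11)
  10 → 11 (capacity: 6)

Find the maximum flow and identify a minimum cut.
Max flow = 6, Min cut edges: (10,11)

Maximum flow: 6
Minimum cut: (10,11)
Partition: S = [0, 1, 2, 3, 4, 5, 6, 7, 8, 9, 10], T = [11]

Max-flow min-cut theorem verified: both equal 6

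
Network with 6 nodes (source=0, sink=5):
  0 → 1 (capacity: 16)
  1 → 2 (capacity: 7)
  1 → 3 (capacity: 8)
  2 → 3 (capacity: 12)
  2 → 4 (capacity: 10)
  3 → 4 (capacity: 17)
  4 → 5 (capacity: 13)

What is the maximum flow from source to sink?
Maximum flow = 13

Max flow: 13

Flow assignment:
  0 → 1: 13/16
  1 → 2: 5/7
  1 → 3: 8/8
  2 → 4: 5/10
  3 → 4: 8/17
  4 → 5: 13/13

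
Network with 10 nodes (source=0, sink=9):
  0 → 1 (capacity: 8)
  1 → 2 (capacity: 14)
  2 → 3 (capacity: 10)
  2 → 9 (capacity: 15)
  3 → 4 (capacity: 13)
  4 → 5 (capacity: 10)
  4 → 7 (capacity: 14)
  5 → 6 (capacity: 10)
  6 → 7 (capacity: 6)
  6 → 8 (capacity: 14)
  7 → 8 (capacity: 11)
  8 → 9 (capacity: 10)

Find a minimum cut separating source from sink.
Min cut value = 8, edges: (0,1)

Min cut value: 8
Partition: S = [0], T = [1, 2, 3, 4, 5, 6, 7, 8, 9]
Cut edges: (0,1)

By max-flow min-cut theorem, max flow = min cut = 8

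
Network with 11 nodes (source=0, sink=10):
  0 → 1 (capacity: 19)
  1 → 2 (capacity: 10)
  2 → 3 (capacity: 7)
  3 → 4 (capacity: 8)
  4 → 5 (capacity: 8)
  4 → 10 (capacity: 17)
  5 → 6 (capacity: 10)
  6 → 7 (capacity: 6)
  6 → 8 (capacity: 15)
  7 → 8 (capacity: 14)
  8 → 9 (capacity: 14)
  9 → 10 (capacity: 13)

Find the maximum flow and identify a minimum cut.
Max flow = 7, Min cut edges: (2,3)

Maximum flow: 7
Minimum cut: (2,3)
Partition: S = [0, 1, 2], T = [3, 4, 5, 6, 7, 8, 9, 10]

Max-flow min-cut theorem verified: both equal 7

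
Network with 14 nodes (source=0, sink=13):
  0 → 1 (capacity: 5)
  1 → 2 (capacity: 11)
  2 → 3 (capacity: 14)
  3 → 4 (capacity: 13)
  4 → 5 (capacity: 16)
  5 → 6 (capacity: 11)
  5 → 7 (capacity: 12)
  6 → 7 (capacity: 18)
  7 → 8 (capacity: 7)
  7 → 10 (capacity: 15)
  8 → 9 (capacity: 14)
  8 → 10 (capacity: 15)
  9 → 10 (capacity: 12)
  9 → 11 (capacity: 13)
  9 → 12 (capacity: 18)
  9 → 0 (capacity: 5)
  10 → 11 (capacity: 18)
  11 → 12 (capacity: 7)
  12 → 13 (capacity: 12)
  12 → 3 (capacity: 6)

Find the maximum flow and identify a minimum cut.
Max flow = 5, Min cut edges: (0,1)

Maximum flow: 5
Minimum cut: (0,1)
Partition: S = [0], T = [1, 2, 3, 4, 5, 6, 7, 8, 9, 10, 11, 12, 13]

Max-flow min-cut theorem verified: both equal 5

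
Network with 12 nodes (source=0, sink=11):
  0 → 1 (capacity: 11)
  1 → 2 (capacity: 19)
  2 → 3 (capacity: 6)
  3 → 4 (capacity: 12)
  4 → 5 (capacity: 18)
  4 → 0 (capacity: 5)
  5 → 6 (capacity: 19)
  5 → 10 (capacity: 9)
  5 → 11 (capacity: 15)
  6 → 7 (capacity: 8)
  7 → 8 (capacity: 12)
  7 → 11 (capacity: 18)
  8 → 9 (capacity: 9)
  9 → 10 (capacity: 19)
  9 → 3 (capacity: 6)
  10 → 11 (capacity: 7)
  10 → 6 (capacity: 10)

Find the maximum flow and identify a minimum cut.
Max flow = 6, Min cut edges: (2,3)

Maximum flow: 6
Minimum cut: (2,3)
Partition: S = [0, 1, 2], T = [3, 4, 5, 6, 7, 8, 9, 10, 11]

Max-flow min-cut theorem verified: both equal 6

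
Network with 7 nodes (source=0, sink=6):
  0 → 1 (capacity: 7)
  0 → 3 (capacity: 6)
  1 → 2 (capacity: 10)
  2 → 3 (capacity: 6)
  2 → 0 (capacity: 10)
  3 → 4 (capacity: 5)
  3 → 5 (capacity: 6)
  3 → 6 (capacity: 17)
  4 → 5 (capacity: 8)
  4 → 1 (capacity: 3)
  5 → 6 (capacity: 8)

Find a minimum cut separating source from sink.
Min cut value = 12, edges: (0,3), (2,3)

Min cut value: 12
Partition: S = [0, 1, 2], T = [3, 4, 5, 6]
Cut edges: (0,3), (2,3)

By max-flow min-cut theorem, max flow = min cut = 12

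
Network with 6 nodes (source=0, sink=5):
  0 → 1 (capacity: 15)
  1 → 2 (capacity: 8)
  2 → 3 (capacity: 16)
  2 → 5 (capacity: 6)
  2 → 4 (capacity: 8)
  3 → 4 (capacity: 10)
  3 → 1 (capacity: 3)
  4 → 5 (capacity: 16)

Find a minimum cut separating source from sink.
Min cut value = 8, edges: (1,2)

Min cut value: 8
Partition: S = [0, 1], T = [2, 3, 4, 5]
Cut edges: (1,2)

By max-flow min-cut theorem, max flow = min cut = 8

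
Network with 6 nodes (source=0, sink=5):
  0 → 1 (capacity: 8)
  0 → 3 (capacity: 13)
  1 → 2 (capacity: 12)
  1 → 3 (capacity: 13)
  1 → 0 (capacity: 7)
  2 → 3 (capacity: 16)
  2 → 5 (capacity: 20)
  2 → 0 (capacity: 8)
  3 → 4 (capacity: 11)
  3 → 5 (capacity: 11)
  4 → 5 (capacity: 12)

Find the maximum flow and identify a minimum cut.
Max flow = 21, Min cut edges: (0,1), (0,3)

Maximum flow: 21
Minimum cut: (0,1), (0,3)
Partition: S = [0], T = [1, 2, 3, 4, 5]

Max-flow min-cut theorem verified: both equal 21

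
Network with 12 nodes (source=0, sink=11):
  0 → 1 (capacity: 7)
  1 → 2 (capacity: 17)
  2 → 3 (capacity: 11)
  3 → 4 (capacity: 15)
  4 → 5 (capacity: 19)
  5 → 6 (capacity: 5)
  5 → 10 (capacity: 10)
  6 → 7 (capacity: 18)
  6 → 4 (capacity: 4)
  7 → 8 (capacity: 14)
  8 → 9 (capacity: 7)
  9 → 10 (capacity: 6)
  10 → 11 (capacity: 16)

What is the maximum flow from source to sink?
Maximum flow = 7

Max flow: 7

Flow assignment:
  0 → 1: 7/7
  1 → 2: 7/17
  2 → 3: 7/11
  3 → 4: 7/15
  4 → 5: 7/19
  5 → 10: 7/10
  10 → 11: 7/16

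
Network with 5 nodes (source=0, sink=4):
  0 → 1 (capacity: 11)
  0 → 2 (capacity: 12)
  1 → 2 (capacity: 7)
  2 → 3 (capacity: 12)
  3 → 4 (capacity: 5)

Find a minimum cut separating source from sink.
Min cut value = 5, edges: (3,4)

Min cut value: 5
Partition: S = [0, 1, 2, 3], T = [4]
Cut edges: (3,4)

By max-flow min-cut theorem, max flow = min cut = 5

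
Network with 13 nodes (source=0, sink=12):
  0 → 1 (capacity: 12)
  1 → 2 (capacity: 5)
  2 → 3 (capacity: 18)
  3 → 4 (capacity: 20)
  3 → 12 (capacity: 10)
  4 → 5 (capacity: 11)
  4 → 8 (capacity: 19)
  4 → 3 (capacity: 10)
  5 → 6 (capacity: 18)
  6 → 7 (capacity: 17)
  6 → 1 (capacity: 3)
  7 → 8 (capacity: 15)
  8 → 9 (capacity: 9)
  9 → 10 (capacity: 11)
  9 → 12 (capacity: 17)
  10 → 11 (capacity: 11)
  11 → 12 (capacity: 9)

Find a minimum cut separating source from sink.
Min cut value = 5, edges: (1,2)

Min cut value: 5
Partition: S = [0, 1], T = [2, 3, 4, 5, 6, 7, 8, 9, 10, 11, 12]
Cut edges: (1,2)

By max-flow min-cut theorem, max flow = min cut = 5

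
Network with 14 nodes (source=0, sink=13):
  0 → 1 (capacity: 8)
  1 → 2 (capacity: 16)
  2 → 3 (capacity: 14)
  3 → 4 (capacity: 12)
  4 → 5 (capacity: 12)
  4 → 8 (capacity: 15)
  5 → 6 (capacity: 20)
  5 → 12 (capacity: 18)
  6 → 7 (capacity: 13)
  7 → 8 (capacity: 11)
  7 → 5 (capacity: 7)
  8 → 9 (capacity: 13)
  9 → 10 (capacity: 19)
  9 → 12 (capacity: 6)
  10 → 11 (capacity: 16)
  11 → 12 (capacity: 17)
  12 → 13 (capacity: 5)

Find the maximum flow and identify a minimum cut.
Max flow = 5, Min cut edges: (12,13)

Maximum flow: 5
Minimum cut: (12,13)
Partition: S = [0, 1, 2, 3, 4, 5, 6, 7, 8, 9, 10, 11, 12], T = [13]

Max-flow min-cut theorem verified: both equal 5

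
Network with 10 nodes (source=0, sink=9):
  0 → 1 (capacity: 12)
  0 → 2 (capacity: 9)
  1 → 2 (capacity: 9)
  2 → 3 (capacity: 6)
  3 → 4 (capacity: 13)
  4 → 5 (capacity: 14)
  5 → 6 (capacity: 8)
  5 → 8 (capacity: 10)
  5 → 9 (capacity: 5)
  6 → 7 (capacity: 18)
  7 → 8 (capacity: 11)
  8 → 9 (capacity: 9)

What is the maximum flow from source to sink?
Maximum flow = 6

Max flow: 6

Flow assignment:
  0 → 1: 6/12
  1 → 2: 6/9
  2 → 3: 6/6
  3 → 4: 6/13
  4 → 5: 6/14
  5 → 8: 1/10
  5 → 9: 5/5
  8 → 9: 1/9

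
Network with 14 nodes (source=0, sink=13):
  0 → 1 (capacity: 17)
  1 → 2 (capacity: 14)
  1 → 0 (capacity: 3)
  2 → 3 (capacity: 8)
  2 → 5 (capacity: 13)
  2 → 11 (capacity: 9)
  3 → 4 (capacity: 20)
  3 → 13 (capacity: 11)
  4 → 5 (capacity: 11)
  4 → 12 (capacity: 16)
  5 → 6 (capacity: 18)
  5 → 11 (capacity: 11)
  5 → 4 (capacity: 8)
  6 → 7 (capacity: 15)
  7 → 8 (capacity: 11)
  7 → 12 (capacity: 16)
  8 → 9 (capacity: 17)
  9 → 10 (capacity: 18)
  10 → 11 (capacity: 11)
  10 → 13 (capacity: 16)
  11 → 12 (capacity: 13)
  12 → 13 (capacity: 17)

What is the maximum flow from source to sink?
Maximum flow = 14

Max flow: 14

Flow assignment:
  0 → 1: 14/17
  1 → 2: 14/14
  2 → 3: 8/8
  2 → 11: 6/9
  3 → 13: 8/11
  11 → 12: 6/13
  12 → 13: 6/17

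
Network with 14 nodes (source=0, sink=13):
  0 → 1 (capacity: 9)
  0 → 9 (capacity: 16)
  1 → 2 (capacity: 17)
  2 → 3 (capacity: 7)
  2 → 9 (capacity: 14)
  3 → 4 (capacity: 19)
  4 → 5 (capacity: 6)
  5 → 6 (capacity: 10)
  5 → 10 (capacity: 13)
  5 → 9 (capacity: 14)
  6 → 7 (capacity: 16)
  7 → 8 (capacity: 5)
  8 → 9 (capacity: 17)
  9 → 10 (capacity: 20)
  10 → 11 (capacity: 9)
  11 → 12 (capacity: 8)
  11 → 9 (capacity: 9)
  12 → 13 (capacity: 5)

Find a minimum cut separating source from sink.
Min cut value = 5, edges: (12,13)

Min cut value: 5
Partition: S = [0, 1, 2, 3, 4, 5, 6, 7, 8, 9, 10, 11, 12], T = [13]
Cut edges: (12,13)

By max-flow min-cut theorem, max flow = min cut = 5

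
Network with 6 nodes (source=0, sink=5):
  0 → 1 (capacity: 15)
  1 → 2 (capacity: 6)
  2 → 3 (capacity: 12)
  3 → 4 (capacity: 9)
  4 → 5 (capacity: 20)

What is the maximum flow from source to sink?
Maximum flow = 6

Max flow: 6

Flow assignment:
  0 → 1: 6/15
  1 → 2: 6/6
  2 → 3: 6/12
  3 → 4: 6/9
  4 → 5: 6/20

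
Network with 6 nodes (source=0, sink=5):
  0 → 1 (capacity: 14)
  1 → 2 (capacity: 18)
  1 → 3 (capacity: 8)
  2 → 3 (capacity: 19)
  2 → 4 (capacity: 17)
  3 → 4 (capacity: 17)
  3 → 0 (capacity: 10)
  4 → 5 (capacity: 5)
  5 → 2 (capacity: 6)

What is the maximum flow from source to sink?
Maximum flow = 5

Max flow: 5

Flow assignment:
  0 → 1: 5/14
  1 → 2: 5/18
  2 → 4: 5/17
  4 → 5: 5/5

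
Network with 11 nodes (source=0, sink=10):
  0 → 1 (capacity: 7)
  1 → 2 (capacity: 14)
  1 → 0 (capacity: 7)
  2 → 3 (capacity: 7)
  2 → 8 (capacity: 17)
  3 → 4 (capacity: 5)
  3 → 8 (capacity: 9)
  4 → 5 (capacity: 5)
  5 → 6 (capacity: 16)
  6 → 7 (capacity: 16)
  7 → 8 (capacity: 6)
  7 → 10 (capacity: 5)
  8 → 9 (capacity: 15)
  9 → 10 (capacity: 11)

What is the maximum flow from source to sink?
Maximum flow = 7

Max flow: 7

Flow assignment:
  0 → 1: 7/7
  1 → 2: 7/14
  2 → 8: 7/17
  8 → 9: 7/15
  9 → 10: 7/11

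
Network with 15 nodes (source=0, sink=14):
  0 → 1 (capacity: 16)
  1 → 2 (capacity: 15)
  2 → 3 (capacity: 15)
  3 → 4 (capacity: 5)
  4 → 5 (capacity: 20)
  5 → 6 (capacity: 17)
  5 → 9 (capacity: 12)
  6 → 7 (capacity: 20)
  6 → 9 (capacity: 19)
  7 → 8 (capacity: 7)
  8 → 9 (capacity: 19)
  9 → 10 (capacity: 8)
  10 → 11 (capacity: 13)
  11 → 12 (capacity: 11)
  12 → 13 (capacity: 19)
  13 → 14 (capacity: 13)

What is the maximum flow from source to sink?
Maximum flow = 5

Max flow: 5

Flow assignment:
  0 → 1: 5/16
  1 → 2: 5/15
  2 → 3: 5/15
  3 → 4: 5/5
  4 → 5: 5/20
  5 → 9: 5/12
  9 → 10: 5/8
  10 → 11: 5/13
  11 → 12: 5/11
  12 → 13: 5/19
  13 → 14: 5/13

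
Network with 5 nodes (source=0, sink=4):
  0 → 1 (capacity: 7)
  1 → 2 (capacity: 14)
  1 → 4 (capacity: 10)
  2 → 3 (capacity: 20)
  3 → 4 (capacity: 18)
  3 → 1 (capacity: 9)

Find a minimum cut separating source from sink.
Min cut value = 7, edges: (0,1)

Min cut value: 7
Partition: S = [0], T = [1, 2, 3, 4]
Cut edges: (0,1)

By max-flow min-cut theorem, max flow = min cut = 7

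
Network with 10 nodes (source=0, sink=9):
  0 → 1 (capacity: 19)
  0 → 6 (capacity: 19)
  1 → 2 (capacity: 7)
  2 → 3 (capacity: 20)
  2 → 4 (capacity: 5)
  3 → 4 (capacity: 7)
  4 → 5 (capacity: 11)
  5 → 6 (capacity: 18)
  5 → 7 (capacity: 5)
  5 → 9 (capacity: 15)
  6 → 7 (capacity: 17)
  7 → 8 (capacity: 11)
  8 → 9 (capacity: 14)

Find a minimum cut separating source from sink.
Min cut value = 18, edges: (1,2), (7,8)

Min cut value: 18
Partition: S = [0, 1, 6, 7], T = [2, 3, 4, 5, 8, 9]
Cut edges: (1,2), (7,8)

By max-flow min-cut theorem, max flow = min cut = 18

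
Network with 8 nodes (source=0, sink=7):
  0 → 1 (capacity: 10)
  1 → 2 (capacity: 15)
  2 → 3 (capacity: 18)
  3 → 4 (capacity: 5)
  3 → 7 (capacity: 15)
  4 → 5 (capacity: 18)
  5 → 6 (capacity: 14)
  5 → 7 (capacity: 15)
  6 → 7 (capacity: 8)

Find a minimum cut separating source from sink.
Min cut value = 10, edges: (0,1)

Min cut value: 10
Partition: S = [0], T = [1, 2, 3, 4, 5, 6, 7]
Cut edges: (0,1)

By max-flow min-cut theorem, max flow = min cut = 10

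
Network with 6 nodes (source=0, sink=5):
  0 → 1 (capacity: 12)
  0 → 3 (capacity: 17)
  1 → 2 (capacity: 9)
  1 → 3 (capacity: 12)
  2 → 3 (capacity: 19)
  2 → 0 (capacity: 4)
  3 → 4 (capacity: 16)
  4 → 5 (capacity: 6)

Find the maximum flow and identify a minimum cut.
Max flow = 6, Min cut edges: (4,5)

Maximum flow: 6
Minimum cut: (4,5)
Partition: S = [0, 1, 2, 3, 4], T = [5]

Max-flow min-cut theorem verified: both equal 6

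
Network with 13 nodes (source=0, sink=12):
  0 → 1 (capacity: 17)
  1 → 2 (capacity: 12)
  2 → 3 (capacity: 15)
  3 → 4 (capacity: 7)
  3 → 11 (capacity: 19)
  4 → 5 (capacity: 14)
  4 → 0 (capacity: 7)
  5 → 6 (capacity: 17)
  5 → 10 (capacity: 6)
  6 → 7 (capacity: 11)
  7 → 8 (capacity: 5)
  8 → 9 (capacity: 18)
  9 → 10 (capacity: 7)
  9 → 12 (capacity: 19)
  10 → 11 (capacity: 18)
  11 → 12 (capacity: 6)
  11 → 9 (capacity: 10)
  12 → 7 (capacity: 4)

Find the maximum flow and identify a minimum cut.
Max flow = 12, Min cut edges: (1,2)

Maximum flow: 12
Minimum cut: (1,2)
Partition: S = [0, 1], T = [2, 3, 4, 5, 6, 7, 8, 9, 10, 11, 12]

Max-flow min-cut theorem verified: both equal 12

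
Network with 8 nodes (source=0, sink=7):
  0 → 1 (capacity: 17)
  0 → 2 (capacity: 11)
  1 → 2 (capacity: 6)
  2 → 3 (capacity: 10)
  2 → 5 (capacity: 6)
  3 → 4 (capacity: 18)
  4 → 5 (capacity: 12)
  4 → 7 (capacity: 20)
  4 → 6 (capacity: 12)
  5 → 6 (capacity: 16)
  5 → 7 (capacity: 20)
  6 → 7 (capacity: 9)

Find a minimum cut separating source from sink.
Min cut value = 16, edges: (2,3), (2,5)

Min cut value: 16
Partition: S = [0, 1, 2], T = [3, 4, 5, 6, 7]
Cut edges: (2,3), (2,5)

By max-flow min-cut theorem, max flow = min cut = 16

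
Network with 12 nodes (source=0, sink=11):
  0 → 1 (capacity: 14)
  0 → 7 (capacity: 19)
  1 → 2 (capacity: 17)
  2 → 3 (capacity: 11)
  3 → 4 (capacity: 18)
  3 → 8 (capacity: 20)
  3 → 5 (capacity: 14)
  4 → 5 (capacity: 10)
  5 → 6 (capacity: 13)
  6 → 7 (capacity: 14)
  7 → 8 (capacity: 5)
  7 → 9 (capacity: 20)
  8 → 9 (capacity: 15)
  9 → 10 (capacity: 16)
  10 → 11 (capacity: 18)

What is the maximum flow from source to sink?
Maximum flow = 16

Max flow: 16

Flow assignment:
  0 → 1: 11/14
  0 → 7: 5/19
  1 → 2: 11/17
  2 → 3: 11/11
  3 → 8: 11/20
  7 → 9: 5/20
  8 → 9: 11/15
  9 → 10: 16/16
  10 → 11: 16/18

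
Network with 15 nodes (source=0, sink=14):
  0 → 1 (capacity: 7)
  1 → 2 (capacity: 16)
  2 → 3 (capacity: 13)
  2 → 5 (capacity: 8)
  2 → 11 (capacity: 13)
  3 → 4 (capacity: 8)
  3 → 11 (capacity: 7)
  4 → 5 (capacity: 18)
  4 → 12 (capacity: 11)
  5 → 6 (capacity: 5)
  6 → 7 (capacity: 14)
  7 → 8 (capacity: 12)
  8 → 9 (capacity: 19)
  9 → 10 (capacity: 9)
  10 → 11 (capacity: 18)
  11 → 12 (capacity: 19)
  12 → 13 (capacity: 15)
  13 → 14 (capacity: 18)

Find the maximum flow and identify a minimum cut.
Max flow = 7, Min cut edges: (0,1)

Maximum flow: 7
Minimum cut: (0,1)
Partition: S = [0], T = [1, 2, 3, 4, 5, 6, 7, 8, 9, 10, 11, 12, 13, 14]

Max-flow min-cut theorem verified: both equal 7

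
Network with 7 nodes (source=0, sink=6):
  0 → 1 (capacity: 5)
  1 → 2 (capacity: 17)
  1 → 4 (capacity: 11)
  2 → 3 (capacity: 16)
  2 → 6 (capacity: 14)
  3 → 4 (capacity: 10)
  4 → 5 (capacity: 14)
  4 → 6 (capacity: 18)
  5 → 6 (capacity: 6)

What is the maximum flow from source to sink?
Maximum flow = 5

Max flow: 5

Flow assignment:
  0 → 1: 5/5
  1 → 2: 5/17
  2 → 6: 5/14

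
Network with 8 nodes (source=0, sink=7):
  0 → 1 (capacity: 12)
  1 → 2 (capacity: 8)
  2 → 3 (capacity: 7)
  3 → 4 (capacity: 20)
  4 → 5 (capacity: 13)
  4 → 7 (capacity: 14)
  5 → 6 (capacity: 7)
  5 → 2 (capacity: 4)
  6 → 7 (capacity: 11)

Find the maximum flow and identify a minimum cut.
Max flow = 7, Min cut edges: (2,3)

Maximum flow: 7
Minimum cut: (2,3)
Partition: S = [0, 1, 2], T = [3, 4, 5, 6, 7]

Max-flow min-cut theorem verified: both equal 7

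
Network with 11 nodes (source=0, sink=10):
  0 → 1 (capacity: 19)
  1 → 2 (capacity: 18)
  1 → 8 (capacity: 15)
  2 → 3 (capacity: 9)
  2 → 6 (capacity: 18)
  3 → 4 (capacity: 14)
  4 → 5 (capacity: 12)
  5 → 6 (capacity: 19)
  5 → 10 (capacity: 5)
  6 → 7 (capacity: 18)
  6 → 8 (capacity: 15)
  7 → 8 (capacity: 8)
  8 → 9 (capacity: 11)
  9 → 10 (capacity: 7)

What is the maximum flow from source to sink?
Maximum flow = 12

Max flow: 12

Flow assignment:
  0 → 1: 12/19
  1 → 2: 5/18
  1 → 8: 7/15
  2 → 3: 5/9
  3 → 4: 5/14
  4 → 5: 5/12
  5 → 10: 5/5
  8 → 9: 7/11
  9 → 10: 7/7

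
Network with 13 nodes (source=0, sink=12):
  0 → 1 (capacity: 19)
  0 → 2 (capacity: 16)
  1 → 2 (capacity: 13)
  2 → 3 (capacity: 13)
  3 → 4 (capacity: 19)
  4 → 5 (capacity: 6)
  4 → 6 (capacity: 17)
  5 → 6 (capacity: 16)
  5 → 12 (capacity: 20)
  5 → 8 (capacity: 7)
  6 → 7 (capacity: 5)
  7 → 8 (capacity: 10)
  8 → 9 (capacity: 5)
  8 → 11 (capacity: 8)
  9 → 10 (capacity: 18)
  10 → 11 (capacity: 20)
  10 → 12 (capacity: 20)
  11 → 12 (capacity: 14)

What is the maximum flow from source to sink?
Maximum flow = 11

Max flow: 11

Flow assignment:
  0 → 1: 11/19
  1 → 2: 11/13
  2 → 3: 11/13
  3 → 4: 11/19
  4 → 5: 6/6
  4 → 6: 5/17
  5 → 12: 6/20
  6 → 7: 5/5
  7 → 8: 5/10
  8 → 11: 5/8
  11 → 12: 5/14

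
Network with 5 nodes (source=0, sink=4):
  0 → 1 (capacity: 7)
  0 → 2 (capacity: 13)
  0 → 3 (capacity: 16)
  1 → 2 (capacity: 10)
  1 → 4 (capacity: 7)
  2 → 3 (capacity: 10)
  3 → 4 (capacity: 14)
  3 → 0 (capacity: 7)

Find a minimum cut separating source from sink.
Min cut value = 21, edges: (1,4), (3,4)

Min cut value: 21
Partition: S = [0, 1, 2, 3], T = [4]
Cut edges: (1,4), (3,4)

By max-flow min-cut theorem, max flow = min cut = 21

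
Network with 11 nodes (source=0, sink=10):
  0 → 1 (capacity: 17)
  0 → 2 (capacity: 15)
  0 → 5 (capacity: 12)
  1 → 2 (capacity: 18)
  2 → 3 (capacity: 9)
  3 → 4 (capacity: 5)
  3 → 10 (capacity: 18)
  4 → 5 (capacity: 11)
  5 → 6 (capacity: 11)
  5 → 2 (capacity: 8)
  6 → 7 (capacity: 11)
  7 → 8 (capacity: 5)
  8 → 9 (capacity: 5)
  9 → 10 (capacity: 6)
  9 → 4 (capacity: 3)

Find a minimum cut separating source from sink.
Min cut value = 14, edges: (2,3), (8,9)

Min cut value: 14
Partition: S = [0, 1, 2, 4, 5, 6, 7, 8], T = [3, 9, 10]
Cut edges: (2,3), (8,9)

By max-flow min-cut theorem, max flow = min cut = 14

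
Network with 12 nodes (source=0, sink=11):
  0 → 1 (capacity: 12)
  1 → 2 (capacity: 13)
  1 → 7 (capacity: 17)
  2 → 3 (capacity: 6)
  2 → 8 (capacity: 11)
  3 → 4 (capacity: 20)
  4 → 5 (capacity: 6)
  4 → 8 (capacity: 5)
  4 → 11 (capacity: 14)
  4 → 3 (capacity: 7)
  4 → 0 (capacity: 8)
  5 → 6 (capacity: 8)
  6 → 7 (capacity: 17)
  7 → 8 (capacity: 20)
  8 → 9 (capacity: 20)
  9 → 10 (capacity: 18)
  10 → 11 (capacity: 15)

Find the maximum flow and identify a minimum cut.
Max flow = 12, Min cut edges: (0,1)

Maximum flow: 12
Minimum cut: (0,1)
Partition: S = [0], T = [1, 2, 3, 4, 5, 6, 7, 8, 9, 10, 11]

Max-flow min-cut theorem verified: both equal 12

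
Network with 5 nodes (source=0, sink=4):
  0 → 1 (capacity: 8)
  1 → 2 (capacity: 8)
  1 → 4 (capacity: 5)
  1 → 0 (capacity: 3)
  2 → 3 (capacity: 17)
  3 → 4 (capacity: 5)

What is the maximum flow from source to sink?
Maximum flow = 8

Max flow: 8

Flow assignment:
  0 → 1: 8/8
  1 → 2: 3/8
  1 → 4: 5/5
  2 → 3: 3/17
  3 → 4: 3/5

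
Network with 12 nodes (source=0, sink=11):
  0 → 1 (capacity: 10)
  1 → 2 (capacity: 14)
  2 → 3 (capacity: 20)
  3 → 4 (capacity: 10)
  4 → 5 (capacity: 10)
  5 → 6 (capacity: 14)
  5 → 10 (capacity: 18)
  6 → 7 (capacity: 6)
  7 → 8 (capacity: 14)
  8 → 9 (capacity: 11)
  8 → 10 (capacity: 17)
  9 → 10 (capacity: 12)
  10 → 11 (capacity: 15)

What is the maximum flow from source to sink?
Maximum flow = 10

Max flow: 10

Flow assignment:
  0 → 1: 10/10
  1 → 2: 10/14
  2 → 3: 10/20
  3 → 4: 10/10
  4 → 5: 10/10
  5 → 10: 10/18
  10 → 11: 10/15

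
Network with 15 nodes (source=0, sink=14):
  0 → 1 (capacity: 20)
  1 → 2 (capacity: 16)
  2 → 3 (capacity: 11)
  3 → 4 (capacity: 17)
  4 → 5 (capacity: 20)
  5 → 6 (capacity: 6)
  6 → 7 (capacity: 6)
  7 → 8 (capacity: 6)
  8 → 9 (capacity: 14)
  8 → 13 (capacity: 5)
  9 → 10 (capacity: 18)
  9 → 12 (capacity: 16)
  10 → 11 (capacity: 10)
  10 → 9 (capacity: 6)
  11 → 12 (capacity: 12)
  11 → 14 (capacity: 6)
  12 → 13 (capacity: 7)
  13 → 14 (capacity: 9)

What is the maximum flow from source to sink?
Maximum flow = 6

Max flow: 6

Flow assignment:
  0 → 1: 6/20
  1 → 2: 6/16
  2 → 3: 6/11
  3 → 4: 6/17
  4 → 5: 6/20
  5 → 6: 6/6
  6 → 7: 6/6
  7 → 8: 6/6
  8 → 9: 1/14
  8 → 13: 5/5
  9 → 10: 1/18
  10 → 11: 1/10
  11 → 14: 1/6
  13 → 14: 5/9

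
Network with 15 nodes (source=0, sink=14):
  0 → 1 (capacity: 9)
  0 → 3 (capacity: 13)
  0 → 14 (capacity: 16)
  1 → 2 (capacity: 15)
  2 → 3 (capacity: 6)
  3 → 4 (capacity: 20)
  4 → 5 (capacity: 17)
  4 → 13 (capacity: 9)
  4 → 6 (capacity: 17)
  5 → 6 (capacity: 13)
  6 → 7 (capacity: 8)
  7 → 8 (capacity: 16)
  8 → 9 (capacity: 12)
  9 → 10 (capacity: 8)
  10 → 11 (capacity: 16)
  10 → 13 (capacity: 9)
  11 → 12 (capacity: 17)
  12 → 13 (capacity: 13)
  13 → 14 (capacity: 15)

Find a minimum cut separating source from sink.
Min cut value = 31, edges: (0,14), (13,14)

Min cut value: 31
Partition: S = [0, 1, 2, 3, 4, 5, 6, 7, 8, 9, 10, 11, 12, 13], T = [14]
Cut edges: (0,14), (13,14)

By max-flow min-cut theorem, max flow = min cut = 31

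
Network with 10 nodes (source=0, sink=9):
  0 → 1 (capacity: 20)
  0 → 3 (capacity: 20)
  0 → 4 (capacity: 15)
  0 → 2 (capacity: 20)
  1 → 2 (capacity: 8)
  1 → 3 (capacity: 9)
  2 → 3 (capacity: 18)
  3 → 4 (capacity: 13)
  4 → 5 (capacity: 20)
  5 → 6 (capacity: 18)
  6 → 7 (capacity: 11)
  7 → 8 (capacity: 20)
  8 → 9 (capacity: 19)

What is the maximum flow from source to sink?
Maximum flow = 11

Max flow: 11

Flow assignment:
  0 → 1: 8/20
  0 → 2: 3/20
  1 → 2: 8/8
  2 → 3: 11/18
  3 → 4: 11/13
  4 → 5: 11/20
  5 → 6: 11/18
  6 → 7: 11/11
  7 → 8: 11/20
  8 → 9: 11/19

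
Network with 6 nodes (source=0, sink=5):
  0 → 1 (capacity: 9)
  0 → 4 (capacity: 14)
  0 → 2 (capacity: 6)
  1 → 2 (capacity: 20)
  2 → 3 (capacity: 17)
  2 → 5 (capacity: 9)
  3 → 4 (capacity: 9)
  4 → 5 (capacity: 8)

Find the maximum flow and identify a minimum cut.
Max flow = 17, Min cut edges: (2,5), (4,5)

Maximum flow: 17
Minimum cut: (2,5), (4,5)
Partition: S = [0, 1, 2, 3, 4], T = [5]

Max-flow min-cut theorem verified: both equal 17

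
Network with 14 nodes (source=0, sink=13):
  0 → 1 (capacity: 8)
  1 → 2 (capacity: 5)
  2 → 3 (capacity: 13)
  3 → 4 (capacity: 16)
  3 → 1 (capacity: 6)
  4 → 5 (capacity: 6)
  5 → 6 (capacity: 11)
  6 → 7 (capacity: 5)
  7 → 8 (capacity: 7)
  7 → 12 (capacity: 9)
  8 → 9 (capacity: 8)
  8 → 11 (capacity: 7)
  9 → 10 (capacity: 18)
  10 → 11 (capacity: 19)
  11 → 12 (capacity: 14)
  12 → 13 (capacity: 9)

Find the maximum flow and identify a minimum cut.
Max flow = 5, Min cut edges: (6,7)

Maximum flow: 5
Minimum cut: (6,7)
Partition: S = [0, 1, 2, 3, 4, 5, 6], T = [7, 8, 9, 10, 11, 12, 13]

Max-flow min-cut theorem verified: both equal 5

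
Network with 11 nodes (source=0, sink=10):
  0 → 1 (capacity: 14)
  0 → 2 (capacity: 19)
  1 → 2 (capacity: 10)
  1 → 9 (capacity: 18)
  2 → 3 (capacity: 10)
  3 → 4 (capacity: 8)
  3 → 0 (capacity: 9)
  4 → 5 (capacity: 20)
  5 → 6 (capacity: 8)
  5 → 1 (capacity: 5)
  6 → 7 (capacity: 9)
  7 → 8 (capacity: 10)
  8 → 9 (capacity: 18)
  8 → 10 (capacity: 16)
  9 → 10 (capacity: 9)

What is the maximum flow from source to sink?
Maximum flow = 17

Max flow: 17

Flow assignment:
  0 → 1: 9/14
  0 → 2: 10/19
  1 → 9: 9/18
  2 → 3: 10/10
  3 → 4: 8/8
  3 → 0: 2/9
  4 → 5: 8/20
  5 → 6: 8/8
  6 → 7: 8/9
  7 → 8: 8/10
  8 → 10: 8/16
  9 → 10: 9/9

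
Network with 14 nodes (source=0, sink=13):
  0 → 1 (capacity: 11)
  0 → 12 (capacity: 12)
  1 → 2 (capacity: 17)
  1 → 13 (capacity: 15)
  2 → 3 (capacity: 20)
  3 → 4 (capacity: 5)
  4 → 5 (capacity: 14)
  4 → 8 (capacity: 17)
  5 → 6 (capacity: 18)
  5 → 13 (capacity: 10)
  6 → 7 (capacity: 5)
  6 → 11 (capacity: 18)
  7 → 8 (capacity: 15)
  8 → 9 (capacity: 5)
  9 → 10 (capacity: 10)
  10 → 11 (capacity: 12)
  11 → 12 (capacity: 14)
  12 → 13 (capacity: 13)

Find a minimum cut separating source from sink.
Min cut value = 23, edges: (0,1), (0,12)

Min cut value: 23
Partition: S = [0], T = [1, 2, 3, 4, 5, 6, 7, 8, 9, 10, 11, 12, 13]
Cut edges: (0,1), (0,12)

By max-flow min-cut theorem, max flow = min cut = 23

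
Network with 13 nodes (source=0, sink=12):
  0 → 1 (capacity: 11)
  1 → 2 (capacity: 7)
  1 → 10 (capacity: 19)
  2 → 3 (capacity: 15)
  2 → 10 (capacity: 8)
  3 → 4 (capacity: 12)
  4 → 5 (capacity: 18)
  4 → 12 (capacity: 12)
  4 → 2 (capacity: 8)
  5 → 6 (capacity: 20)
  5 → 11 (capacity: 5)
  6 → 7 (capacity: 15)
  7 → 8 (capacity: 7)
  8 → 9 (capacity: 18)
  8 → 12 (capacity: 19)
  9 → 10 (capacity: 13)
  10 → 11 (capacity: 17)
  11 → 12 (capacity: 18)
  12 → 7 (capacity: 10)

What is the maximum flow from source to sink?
Maximum flow = 11

Max flow: 11

Flow assignment:
  0 → 1: 11/11
  1 → 10: 11/19
  10 → 11: 11/17
  11 → 12: 11/18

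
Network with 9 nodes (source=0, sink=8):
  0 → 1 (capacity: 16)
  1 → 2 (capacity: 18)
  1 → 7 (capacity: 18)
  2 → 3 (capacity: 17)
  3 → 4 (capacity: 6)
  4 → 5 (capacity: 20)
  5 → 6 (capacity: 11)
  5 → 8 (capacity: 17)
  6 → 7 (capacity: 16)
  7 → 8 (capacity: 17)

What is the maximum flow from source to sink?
Maximum flow = 16

Max flow: 16

Flow assignment:
  0 → 1: 16/16
  1 → 7: 16/18
  7 → 8: 16/17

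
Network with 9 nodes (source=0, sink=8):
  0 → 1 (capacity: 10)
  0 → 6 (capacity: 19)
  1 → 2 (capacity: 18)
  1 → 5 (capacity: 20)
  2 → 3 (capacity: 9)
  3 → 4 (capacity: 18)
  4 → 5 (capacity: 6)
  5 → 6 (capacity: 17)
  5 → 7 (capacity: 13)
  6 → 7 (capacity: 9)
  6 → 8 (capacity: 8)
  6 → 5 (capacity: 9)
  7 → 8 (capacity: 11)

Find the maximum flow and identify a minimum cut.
Max flow = 19, Min cut edges: (6,8), (7,8)

Maximum flow: 19
Minimum cut: (6,8), (7,8)
Partition: S = [0, 1, 2, 3, 4, 5, 6, 7], T = [8]

Max-flow min-cut theorem verified: both equal 19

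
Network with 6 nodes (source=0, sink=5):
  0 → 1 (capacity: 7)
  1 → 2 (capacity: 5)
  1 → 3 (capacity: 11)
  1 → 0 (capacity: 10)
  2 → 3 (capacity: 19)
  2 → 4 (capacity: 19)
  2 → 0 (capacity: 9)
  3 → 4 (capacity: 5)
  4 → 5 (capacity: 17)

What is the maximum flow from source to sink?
Maximum flow = 7

Max flow: 7

Flow assignment:
  0 → 1: 7/7
  1 → 2: 5/5
  1 → 3: 2/11
  2 → 4: 5/19
  3 → 4: 2/5
  4 → 5: 7/17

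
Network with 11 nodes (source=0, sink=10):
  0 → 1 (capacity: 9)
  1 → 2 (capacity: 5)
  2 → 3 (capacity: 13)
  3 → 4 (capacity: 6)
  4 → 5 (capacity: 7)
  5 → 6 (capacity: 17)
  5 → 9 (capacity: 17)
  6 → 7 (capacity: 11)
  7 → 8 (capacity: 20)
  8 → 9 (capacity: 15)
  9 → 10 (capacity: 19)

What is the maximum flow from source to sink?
Maximum flow = 5

Max flow: 5

Flow assignment:
  0 → 1: 5/9
  1 → 2: 5/5
  2 → 3: 5/13
  3 → 4: 5/6
  4 → 5: 5/7
  5 → 9: 5/17
  9 → 10: 5/19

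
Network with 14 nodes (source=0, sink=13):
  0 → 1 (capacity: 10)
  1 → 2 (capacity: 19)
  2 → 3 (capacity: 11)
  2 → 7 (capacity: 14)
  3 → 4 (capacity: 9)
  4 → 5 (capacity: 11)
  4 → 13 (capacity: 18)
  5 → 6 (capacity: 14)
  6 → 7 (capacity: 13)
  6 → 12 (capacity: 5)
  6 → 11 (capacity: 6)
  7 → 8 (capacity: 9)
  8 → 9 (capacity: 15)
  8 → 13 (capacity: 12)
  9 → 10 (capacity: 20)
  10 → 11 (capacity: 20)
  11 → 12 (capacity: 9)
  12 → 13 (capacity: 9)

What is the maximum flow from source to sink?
Maximum flow = 10

Max flow: 10

Flow assignment:
  0 → 1: 10/10
  1 → 2: 10/19
  2 → 3: 9/11
  2 → 7: 1/14
  3 → 4: 9/9
  4 → 13: 9/18
  7 → 8: 1/9
  8 → 13: 1/12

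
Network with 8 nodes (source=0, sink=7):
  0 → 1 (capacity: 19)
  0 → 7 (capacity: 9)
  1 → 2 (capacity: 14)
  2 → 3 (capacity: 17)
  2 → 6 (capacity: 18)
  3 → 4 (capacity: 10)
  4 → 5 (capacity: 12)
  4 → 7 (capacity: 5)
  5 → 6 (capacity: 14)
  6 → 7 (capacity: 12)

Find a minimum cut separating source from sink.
Min cut value = 23, edges: (0,7), (1,2)

Min cut value: 23
Partition: S = [0, 1], T = [2, 3, 4, 5, 6, 7]
Cut edges: (0,7), (1,2)

By max-flow min-cut theorem, max flow = min cut = 23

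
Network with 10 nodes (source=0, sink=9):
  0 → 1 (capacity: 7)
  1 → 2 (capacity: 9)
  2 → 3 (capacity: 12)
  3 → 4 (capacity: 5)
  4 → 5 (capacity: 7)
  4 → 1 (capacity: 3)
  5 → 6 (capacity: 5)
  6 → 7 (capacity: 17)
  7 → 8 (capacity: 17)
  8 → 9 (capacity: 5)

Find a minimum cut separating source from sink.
Min cut value = 5, edges: (8,9)

Min cut value: 5
Partition: S = [0, 1, 2, 3, 4, 5, 6, 7, 8], T = [9]
Cut edges: (8,9)

By max-flow min-cut theorem, max flow = min cut = 5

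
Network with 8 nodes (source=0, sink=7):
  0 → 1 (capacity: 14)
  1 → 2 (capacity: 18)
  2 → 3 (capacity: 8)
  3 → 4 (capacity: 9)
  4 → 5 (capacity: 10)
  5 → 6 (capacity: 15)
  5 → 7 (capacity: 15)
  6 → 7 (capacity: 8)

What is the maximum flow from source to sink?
Maximum flow = 8

Max flow: 8

Flow assignment:
  0 → 1: 8/14
  1 → 2: 8/18
  2 → 3: 8/8
  3 → 4: 8/9
  4 → 5: 8/10
  5 → 7: 8/15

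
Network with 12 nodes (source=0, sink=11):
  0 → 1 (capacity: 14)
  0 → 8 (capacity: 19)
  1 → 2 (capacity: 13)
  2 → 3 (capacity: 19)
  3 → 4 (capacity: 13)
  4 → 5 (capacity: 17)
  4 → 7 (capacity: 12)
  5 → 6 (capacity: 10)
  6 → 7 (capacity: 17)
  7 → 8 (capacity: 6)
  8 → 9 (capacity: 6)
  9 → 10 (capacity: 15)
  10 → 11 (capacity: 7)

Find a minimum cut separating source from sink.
Min cut value = 6, edges: (8,9)

Min cut value: 6
Partition: S = [0, 1, 2, 3, 4, 5, 6, 7, 8], T = [9, 10, 11]
Cut edges: (8,9)

By max-flow min-cut theorem, max flow = min cut = 6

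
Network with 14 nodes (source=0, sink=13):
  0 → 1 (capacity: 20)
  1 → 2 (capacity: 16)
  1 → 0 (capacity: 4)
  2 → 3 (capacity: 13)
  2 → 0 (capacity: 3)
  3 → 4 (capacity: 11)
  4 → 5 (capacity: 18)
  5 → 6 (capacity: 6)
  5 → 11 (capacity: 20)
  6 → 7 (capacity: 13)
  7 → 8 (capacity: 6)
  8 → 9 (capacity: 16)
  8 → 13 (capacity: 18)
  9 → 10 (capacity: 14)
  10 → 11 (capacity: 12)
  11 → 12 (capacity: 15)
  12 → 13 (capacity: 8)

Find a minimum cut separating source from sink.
Min cut value = 11, edges: (3,4)

Min cut value: 11
Partition: S = [0, 1, 2, 3], T = [4, 5, 6, 7, 8, 9, 10, 11, 12, 13]
Cut edges: (3,4)

By max-flow min-cut theorem, max flow = min cut = 11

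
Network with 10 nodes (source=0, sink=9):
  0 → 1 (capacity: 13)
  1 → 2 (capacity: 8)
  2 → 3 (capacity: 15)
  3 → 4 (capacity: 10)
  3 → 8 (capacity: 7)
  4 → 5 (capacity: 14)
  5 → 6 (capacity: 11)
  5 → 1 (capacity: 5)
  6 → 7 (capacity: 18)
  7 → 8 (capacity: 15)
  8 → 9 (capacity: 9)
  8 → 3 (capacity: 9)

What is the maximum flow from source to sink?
Maximum flow = 8

Max flow: 8

Flow assignment:
  0 → 1: 8/13
  1 → 2: 8/8
  2 → 3: 8/15
  3 → 4: 1/10
  3 → 8: 7/7
  4 → 5: 1/14
  5 → 6: 1/11
  6 → 7: 1/18
  7 → 8: 1/15
  8 → 9: 8/9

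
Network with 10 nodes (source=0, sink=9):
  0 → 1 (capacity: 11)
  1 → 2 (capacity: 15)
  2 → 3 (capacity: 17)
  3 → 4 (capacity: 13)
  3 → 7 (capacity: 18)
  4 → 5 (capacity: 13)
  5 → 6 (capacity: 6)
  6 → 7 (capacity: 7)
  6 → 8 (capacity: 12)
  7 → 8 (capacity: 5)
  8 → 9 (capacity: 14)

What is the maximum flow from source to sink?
Maximum flow = 11

Max flow: 11

Flow assignment:
  0 → 1: 11/11
  1 → 2: 11/15
  2 → 3: 11/17
  3 → 4: 6/13
  3 → 7: 5/18
  4 → 5: 6/13
  5 → 6: 6/6
  6 → 8: 6/12
  7 → 8: 5/5
  8 → 9: 11/14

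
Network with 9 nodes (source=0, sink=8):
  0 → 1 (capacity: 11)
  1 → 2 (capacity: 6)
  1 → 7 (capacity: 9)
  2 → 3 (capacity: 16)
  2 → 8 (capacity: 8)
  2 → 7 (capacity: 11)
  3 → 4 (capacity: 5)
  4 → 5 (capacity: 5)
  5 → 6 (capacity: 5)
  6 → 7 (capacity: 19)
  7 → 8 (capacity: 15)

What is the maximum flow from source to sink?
Maximum flow = 11

Max flow: 11

Flow assignment:
  0 → 1: 11/11
  1 → 2: 6/6
  1 → 7: 5/9
  2 → 8: 6/8
  7 → 8: 5/15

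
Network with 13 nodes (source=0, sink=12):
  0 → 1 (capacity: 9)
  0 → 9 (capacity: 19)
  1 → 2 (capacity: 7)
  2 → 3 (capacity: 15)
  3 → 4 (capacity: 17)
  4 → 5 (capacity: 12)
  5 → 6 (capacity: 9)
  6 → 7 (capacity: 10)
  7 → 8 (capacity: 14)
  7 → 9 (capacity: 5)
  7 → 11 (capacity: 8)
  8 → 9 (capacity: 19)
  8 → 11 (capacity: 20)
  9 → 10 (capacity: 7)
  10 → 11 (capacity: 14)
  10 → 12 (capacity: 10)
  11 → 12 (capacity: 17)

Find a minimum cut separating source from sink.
Min cut value = 14, edges: (1,2), (9,10)

Min cut value: 14
Partition: S = [0, 1, 9], T = [2, 3, 4, 5, 6, 7, 8, 10, 11, 12]
Cut edges: (1,2), (9,10)

By max-flow min-cut theorem, max flow = min cut = 14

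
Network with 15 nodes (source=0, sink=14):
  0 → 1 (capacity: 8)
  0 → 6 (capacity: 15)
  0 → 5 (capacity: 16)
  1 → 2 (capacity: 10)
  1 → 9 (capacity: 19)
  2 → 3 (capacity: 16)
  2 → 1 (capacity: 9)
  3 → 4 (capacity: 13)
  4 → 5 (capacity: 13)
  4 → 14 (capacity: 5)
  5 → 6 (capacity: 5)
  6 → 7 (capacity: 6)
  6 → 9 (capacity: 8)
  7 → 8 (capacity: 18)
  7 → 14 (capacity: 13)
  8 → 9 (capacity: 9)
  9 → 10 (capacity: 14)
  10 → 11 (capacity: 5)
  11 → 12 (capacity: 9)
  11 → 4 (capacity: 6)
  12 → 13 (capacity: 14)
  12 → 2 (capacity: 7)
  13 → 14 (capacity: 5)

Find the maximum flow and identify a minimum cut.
Max flow = 16, Min cut edges: (4,14), (6,7), (13,14)

Maximum flow: 16
Minimum cut: (4,14), (6,7), (13,14)
Partition: S = [0, 1, 2, 3, 4, 5, 6, 8, 9, 10, 11, 12, 13], T = [7, 14]

Max-flow min-cut theorem verified: both equal 16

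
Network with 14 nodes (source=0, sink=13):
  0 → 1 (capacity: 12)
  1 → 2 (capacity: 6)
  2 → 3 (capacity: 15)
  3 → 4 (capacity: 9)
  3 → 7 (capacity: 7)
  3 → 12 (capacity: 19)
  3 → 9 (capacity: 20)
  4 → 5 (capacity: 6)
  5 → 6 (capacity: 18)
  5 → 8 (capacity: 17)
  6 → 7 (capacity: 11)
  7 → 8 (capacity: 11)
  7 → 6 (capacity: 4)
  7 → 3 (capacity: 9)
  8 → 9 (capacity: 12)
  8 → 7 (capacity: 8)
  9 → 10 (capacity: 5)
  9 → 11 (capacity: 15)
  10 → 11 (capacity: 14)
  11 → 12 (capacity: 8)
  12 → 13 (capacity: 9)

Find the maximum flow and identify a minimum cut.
Max flow = 6, Min cut edges: (1,2)

Maximum flow: 6
Minimum cut: (1,2)
Partition: S = [0, 1], T = [2, 3, 4, 5, 6, 7, 8, 9, 10, 11, 12, 13]

Max-flow min-cut theorem verified: both equal 6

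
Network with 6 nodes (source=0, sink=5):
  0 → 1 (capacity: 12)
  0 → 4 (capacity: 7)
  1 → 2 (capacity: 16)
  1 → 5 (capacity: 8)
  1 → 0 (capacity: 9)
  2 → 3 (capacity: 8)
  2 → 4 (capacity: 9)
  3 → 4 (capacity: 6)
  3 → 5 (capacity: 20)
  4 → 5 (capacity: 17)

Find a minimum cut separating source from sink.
Min cut value = 19, edges: (0,1), (0,4)

Min cut value: 19
Partition: S = [0], T = [1, 2, 3, 4, 5]
Cut edges: (0,1), (0,4)

By max-flow min-cut theorem, max flow = min cut = 19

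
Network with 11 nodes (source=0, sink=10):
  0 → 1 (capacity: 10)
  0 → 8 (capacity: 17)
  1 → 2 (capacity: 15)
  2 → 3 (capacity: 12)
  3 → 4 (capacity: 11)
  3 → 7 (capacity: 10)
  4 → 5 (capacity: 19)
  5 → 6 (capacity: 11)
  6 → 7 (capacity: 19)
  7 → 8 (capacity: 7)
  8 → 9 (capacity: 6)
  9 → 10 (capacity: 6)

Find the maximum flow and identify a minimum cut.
Max flow = 6, Min cut edges: (9,10)

Maximum flow: 6
Minimum cut: (9,10)
Partition: S = [0, 1, 2, 3, 4, 5, 6, 7, 8, 9], T = [10]

Max-flow min-cut theorem verified: both equal 6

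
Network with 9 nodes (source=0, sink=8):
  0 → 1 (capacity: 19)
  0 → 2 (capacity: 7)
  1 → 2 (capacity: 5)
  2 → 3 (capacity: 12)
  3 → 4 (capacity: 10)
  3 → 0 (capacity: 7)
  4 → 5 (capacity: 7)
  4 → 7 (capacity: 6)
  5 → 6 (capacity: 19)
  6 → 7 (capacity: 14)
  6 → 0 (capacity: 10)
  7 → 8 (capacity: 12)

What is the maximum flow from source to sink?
Maximum flow = 10

Max flow: 10

Flow assignment:
  0 → 1: 5/19
  0 → 2: 7/7
  1 → 2: 5/5
  2 → 3: 12/12
  3 → 4: 10/10
  3 → 0: 2/7
  4 → 5: 4/7
  4 → 7: 6/6
  5 → 6: 4/19
  6 → 7: 4/14
  7 → 8: 10/12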